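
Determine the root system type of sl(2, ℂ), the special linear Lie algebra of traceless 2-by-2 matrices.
A1

This is sl(2), which has dimension 2^2 - 1 = 3 and rank 2 - 1 = 1 (a Cartan subalgebra is the diagonal traceless matrices). In the classification of classical Lie algebras, the special linear algebra sl(n+1) has type A_n; here n = 1, so the Dynkin diagram is a chain of 1 nodes with single edges (A_1). Hence the type is A_1.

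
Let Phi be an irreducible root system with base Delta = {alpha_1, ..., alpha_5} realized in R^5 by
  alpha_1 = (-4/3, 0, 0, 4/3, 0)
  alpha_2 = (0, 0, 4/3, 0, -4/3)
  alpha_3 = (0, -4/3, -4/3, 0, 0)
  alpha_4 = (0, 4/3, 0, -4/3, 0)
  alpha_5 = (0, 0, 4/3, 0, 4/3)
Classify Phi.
type D_5

Compute the Cartan integers a_ij = 2(alpha_i, alpha_j)/(alpha_j, alpha_j); the resulting 5x5 Cartan matrix is
[[2, 0, 0, -1, 0], [0, 2, -1, 0, 0], [0, -1, 2, -1, -1], [-1, 0, -1, 2, 0], [0, 0, -1, 0, 2]].
All simple roots have the same length, so the diagram is simply laced. The associated Dynkin diagram is a chain of 3 nodes with a fork of two nodes at one end (D_5), so the type is D_5 (the algebra so(10)).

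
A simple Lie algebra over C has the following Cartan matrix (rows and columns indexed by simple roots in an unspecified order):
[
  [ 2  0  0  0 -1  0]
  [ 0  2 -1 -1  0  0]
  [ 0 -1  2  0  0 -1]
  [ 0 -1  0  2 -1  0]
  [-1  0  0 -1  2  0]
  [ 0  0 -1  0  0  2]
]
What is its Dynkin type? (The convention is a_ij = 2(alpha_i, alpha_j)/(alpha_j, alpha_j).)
A6

The matrix has rank 6 with 2's on the diagonal. Reading the off-diagonal entries as Dynkin edges (a single edge where a_ij = a_ji = -1; a double or triple edge where a_ij * a_ji = 2 or 3), the diagram is a chain of 6 nodes with single edges (A_6). One simple-root ordering that puts it in standard form is (alpha_1, alpha_5, alpha_4, alpha_2, alpha_3, alpha_6). So the algebra is type A_6, i.e. sl(7).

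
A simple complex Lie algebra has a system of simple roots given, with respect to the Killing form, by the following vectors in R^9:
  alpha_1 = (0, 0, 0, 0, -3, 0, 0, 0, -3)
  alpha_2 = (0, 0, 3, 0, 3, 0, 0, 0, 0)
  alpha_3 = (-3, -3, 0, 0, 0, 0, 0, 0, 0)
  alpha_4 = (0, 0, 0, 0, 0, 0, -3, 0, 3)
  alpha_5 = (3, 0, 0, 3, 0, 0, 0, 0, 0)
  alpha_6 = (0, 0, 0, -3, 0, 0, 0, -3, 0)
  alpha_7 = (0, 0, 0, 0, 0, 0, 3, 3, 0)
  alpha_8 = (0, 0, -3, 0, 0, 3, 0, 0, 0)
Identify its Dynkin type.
Compute the Cartan integers a_ij = 2(alpha_i, alpha_j)/(alpha_j, alpha_j); the resulting 8x8 Cartan matrix is
[[2, -1, 0, -1, 0, 0, 0, 0], [-1, 2, 0, 0, 0, 0, 0, -1], [0, 0, 2, 0, -1, 0, 0, 0], [-1, 0, 0, 2, 0, 0, -1, 0], [0, 0, -1, 0, 2, -1, 0, 0], [0, 0, 0, 0, -1, 2, -1, 0], [0, 0, 0, -1, 0, -1, 2, 0], [0, -1, 0, 0, 0, 0, 0, 2]].
All simple roots have the same length, so the diagram is simply laced. The associated Dynkin diagram is a chain of 8 nodes with single edges (A_8), so the type is A_8 (the algebra sl(9)).

type A_8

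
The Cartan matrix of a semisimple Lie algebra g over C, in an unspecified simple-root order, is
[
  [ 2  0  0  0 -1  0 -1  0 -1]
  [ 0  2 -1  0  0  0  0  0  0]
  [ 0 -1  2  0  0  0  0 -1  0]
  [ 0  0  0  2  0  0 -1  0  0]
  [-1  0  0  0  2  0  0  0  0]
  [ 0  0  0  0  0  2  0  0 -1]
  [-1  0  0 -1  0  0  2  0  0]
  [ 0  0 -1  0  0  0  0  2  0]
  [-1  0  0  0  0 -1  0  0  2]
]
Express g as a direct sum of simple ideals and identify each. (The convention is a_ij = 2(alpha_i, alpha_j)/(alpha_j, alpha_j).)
type A_3 ⊕ type E_6

The diagram associated to this matrix has two connected components: the simple roots {alpha_2, alpha_3, alpha_8} form a chain of 3 nodes with single edges (A_3), and {alpha_1, alpha_4, alpha_5, alpha_6, alpha_7, alpha_9} form a chain of 5 nodes with one extra node attached to the third node from one end (E_6). A semisimple Lie algebra decomposes uniquely as the direct sum of simple ideals, one per connected component of its Dynkin diagram, so g ≅ A_3 ⊕ E_6 (dimension 15 + 78 = 93).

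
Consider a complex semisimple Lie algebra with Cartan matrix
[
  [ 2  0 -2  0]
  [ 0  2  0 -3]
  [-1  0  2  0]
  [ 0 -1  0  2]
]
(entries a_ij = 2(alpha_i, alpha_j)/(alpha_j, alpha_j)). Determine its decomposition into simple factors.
B_2 (so(5)) ⊕ G_2

The diagram associated to this matrix has two connected components: the simple roots {alpha_1, alpha_3} form a chain of 2 nodes with a double edge at one end; the terminal node there is the unique short simple root (B_2), and {alpha_2, alpha_4} form two nodes joined by a triple edge (G_2). A semisimple Lie algebra decomposes uniquely as the direct sum of simple ideals, one per connected component of its Dynkin diagram, so g ≅ B_2 ⊕ G_2 (dimension 10 + 14 = 24).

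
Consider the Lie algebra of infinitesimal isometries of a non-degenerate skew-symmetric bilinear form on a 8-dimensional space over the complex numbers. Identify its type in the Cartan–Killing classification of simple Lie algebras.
C_4

This is sp(8), which has dimension 8(8+1)/2 = 36 and rank 8/2 = 4. In the classification of classical Lie algebras, the symplectic algebra sp(2n) has type C_n; here n = 4, so the Dynkin diagram is a chain of 4 nodes with a double edge at one end; the terminal node there is the unique long simple root (C_4). Hence the type is C_4.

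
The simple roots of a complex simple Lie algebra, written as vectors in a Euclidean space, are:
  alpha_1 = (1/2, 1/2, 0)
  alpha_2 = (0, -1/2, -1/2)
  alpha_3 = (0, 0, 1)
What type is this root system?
C_3 (sp(6))

Compute the Cartan integers a_ij = 2(alpha_i, alpha_j)/(alpha_j, alpha_j); the resulting 3x3 Cartan matrix is
[[2, -1, 0], [-1, 2, -1], [0, -2, 2]].
The roots have two lengths (squared-length ratio 2:1); the short ones are alpha_{1,2}. The associated Dynkin diagram is a chain of 3 nodes with a double edge at one end; the terminal node there is the unique long simple root (C_3), so the type is C_3 (the algebra sp(6)).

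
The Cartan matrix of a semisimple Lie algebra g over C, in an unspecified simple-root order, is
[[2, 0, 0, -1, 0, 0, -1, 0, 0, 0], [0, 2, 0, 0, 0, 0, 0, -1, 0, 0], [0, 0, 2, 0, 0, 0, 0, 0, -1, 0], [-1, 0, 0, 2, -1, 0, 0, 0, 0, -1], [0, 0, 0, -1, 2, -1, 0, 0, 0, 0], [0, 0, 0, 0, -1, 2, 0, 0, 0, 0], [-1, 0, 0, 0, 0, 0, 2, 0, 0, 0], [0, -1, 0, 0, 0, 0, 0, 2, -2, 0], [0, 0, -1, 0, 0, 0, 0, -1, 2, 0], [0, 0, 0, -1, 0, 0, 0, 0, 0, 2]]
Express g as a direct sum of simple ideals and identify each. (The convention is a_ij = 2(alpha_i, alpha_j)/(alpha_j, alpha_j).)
E_6 ⊕ F_4

The diagram associated to this matrix has two connected components: the simple roots {alpha_1, alpha_4, alpha_5, alpha_6, alpha_7, alpha_10} form a chain of 5 nodes with one extra node attached to the third node from one end (E_6), and {alpha_2, alpha_3, alpha_8, alpha_9} form a chain of 4 nodes with a double edge between the middle two (F_4). A semisimple Lie algebra decomposes uniquely as the direct sum of simple ideals, one per connected component of its Dynkin diagram, so g ≅ E_6 ⊕ F_4 (dimension 78 + 52 = 130).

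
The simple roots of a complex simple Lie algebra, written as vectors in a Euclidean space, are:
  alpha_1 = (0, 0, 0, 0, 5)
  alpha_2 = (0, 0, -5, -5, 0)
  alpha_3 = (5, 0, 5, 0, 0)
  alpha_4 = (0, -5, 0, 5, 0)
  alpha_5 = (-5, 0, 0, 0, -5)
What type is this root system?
Compute the Cartan integers a_ij = 2(alpha_i, alpha_j)/(alpha_j, alpha_j); the resulting 5x5 Cartan matrix is
[[2, 0, 0, 0, -1], [0, 2, -1, -1, 0], [0, -1, 2, 0, -1], [0, -1, 0, 2, 0], [-2, 0, -1, 0, 2]].
The roots have two lengths (squared-length ratio 2:1); the short ones are alpha_{1}. The associated Dynkin diagram is a chain of 5 nodes with a double edge at one end; the terminal node there is the unique short simple root (B_5), so the type is B_5 (the algebra so(11)).

B5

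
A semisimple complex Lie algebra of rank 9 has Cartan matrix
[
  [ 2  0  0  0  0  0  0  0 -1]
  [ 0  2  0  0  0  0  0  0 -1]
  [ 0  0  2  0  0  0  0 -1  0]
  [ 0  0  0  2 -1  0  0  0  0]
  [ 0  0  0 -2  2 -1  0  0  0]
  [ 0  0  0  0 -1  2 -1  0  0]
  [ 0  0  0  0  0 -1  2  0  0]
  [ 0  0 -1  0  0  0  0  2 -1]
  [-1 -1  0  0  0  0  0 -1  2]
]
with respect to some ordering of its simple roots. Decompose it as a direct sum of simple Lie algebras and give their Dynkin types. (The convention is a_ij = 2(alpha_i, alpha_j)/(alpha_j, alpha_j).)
B_4 ⊕ D_5

The diagram associated to this matrix has two connected components: the simple roots {alpha_4, alpha_5, alpha_6, alpha_7} form a chain of 4 nodes with a double edge at one end; the terminal node there is the unique short simple root (B_4), and {alpha_1, alpha_2, alpha_3, alpha_8, alpha_9} form a chain of 3 nodes with a fork of two nodes at one end (D_5). A semisimple Lie algebra decomposes uniquely as the direct sum of simple ideals, one per connected component of its Dynkin diagram, so g ≅ B_4 ⊕ D_5 (dimension 36 + 45 = 81).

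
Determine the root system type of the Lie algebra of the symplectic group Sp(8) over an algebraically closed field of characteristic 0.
C_4 (sp(8))

This is sp(8), which has dimension 8(8+1)/2 = 36 and rank 8/2 = 4. In the classification of classical Lie algebras, the symplectic algebra sp(2n) has type C_n; here n = 4, so the Dynkin diagram is a chain of 4 nodes with a double edge at one end; the terminal node there is the unique long simple root (C_4). Hence the type is C_4.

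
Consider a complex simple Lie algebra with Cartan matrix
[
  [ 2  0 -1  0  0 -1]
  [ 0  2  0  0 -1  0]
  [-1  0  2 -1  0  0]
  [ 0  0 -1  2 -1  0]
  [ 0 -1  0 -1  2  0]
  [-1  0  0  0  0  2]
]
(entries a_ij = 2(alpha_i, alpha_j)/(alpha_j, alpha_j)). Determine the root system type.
A_6

The matrix has rank 6 with 2's on the diagonal. Reading the off-diagonal entries as Dynkin edges (a single edge where a_ij = a_ji = -1; a double or triple edge where a_ij * a_ji = 2 or 3), the diagram is a chain of 6 nodes with single edges (A_6). One simple-root ordering that puts it in standard form is (alpha_6, alpha_1, alpha_3, alpha_4, alpha_5, alpha_2). So the algebra is type A_6, i.e. sl(7).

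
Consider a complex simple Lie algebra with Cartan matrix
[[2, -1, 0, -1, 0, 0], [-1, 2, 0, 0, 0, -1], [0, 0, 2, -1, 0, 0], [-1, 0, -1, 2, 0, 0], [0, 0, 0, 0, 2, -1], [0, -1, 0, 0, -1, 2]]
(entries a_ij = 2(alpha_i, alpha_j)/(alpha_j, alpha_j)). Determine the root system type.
A_6 (sl(7))

The matrix has rank 6 with 2's on the diagonal. Reading the off-diagonal entries as Dynkin edges (a single edge where a_ij = a_ji = -1; a double or triple edge where a_ij * a_ji = 2 or 3), the diagram is a chain of 6 nodes with single edges (A_6). One simple-root ordering that puts it in standard form is (alpha_3, alpha_4, alpha_1, alpha_2, alpha_6, alpha_5). So the algebra is type A_6, i.e. sl(7).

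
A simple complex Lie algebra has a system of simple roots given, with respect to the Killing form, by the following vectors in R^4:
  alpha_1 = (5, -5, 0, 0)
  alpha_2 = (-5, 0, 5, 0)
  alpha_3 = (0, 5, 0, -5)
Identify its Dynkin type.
Compute the Cartan integers a_ij = 2(alpha_i, alpha_j)/(alpha_j, alpha_j); the resulting 3x3 Cartan matrix is
[[2, -1, -1], [-1, 2, 0], [-1, 0, 2]].
All simple roots have the same length, so the diagram is simply laced. The associated Dynkin diagram is a chain of 3 nodes with single edges (A_3), so the type is A_3 (the algebra sl(4)).

A3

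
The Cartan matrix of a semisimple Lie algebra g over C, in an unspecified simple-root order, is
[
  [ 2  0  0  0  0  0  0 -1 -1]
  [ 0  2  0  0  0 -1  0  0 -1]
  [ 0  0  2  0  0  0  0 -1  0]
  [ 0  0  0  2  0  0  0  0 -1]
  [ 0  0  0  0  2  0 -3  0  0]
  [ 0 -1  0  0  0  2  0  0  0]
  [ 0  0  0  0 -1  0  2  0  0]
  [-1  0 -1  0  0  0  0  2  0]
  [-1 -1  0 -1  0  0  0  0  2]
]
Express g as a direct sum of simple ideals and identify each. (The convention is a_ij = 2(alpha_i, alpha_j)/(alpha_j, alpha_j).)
type E_7 + type G_2

The diagram associated to this matrix has two connected components: the simple roots {alpha_1, alpha_2, alpha_3, alpha_4, alpha_6, alpha_8, alpha_9} form a chain of 6 nodes with one extra node attached to the third node from one end (E_7), and {alpha_5, alpha_7} form two nodes joined by a triple edge (G_2). A semisimple Lie algebra decomposes uniquely as the direct sum of simple ideals, one per connected component of its Dynkin diagram, so g ≅ E_7 ⊕ G_2 (dimension 133 + 14 = 147).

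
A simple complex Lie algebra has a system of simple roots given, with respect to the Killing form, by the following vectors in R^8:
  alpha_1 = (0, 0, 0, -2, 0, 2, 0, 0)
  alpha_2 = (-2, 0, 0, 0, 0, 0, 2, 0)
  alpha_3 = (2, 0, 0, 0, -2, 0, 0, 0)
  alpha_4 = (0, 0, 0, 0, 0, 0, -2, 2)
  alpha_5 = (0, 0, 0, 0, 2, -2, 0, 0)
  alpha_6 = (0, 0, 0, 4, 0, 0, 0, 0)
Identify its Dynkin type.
Compute the Cartan integers a_ij = 2(alpha_i, alpha_j)/(alpha_j, alpha_j); the resulting 6x6 Cartan matrix is
[[2, 0, 0, 0, -1, -1], [0, 2, -1, -1, 0, 0], [0, -1, 2, 0, -1, 0], [0, -1, 0, 2, 0, 0], [-1, 0, -1, 0, 2, 0], [-2, 0, 0, 0, 0, 2]].
The roots have two lengths (squared-length ratio 2:1); the short ones are alpha_{1,2,3,4,5}. The associated Dynkin diagram is a chain of 6 nodes with a double edge at one end; the terminal node there is the unique long simple root (C_6), so the type is C_6 (the algebra sp(12)).

type C_6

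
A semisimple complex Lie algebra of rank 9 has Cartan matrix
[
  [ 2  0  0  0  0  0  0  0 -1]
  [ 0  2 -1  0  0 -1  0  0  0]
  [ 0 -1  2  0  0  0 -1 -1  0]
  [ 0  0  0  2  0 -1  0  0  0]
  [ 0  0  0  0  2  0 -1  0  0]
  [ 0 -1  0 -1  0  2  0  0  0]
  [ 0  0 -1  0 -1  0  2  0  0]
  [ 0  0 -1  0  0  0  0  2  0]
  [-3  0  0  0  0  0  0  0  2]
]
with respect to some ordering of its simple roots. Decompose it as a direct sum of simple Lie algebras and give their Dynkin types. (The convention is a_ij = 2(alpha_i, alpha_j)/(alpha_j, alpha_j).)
E7 ⊕ G2

The diagram associated to this matrix has two connected components: the simple roots {alpha_2, alpha_3, alpha_4, alpha_5, alpha_6, alpha_7, alpha_8} form a chain of 6 nodes with one extra node attached to the third node from one end (E_7), and {alpha_1, alpha_9} form two nodes joined by a triple edge (G_2). A semisimple Lie algebra decomposes uniquely as the direct sum of simple ideals, one per connected component of its Dynkin diagram, so g ≅ E_7 ⊕ G_2 (dimension 133 + 14 = 147).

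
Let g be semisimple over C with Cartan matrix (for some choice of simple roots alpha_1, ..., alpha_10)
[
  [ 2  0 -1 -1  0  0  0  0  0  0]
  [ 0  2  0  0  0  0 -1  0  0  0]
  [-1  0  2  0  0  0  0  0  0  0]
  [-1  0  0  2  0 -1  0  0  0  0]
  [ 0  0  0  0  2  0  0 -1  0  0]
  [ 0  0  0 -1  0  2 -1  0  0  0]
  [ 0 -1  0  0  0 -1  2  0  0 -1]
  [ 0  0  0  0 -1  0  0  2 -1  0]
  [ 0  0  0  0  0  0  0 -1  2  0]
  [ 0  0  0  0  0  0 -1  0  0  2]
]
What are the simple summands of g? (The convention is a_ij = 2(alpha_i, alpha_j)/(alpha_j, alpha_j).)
The diagram associated to this matrix has two connected components: the simple roots {alpha_5, alpha_8, alpha_9} form a chain of 3 nodes with single edges (A_3), and {alpha_1, alpha_2, alpha_3, alpha_4, alpha_6, alpha_7, alpha_10} form a chain of 5 nodes with a fork of two nodes at one end (D_7). A semisimple Lie algebra decomposes uniquely as the direct sum of simple ideals, one per connected component of its Dynkin diagram, so g ≅ A_3 ⊕ D_7 (dimension 15 + 91 = 106).

A_3 + D_7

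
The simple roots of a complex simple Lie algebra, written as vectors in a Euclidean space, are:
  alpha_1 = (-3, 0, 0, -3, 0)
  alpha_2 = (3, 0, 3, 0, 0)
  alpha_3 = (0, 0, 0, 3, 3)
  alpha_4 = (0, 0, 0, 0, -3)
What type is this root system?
Compute the Cartan integers a_ij = 2(alpha_i, alpha_j)/(alpha_j, alpha_j); the resulting 4x4 Cartan matrix is
[[2, -1, -1, 0], [-1, 2, 0, 0], [-1, 0, 2, -2], [0, 0, -1, 2]].
The roots have two lengths (squared-length ratio 2:1); the short ones are alpha_{4}. The associated Dynkin diagram is a chain of 4 nodes with a double edge at one end; the terminal node there is the unique short simple root (B_4), so the type is B_4 (the algebra so(9)).

B_4 (so(9))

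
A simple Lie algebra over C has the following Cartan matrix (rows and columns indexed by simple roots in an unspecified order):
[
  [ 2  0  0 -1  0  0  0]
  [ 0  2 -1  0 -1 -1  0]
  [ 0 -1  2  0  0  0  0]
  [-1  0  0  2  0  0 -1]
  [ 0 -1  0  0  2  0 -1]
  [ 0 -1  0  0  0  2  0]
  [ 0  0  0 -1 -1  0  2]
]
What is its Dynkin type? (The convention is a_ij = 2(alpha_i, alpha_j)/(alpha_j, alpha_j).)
The matrix has rank 7 with 2's on the diagonal. Reading the off-diagonal entries as Dynkin edges (a single edge where a_ij = a_ji = -1; a double or triple edge where a_ij * a_ji = 2 or 3), the diagram is a chain of 5 nodes with a fork of two nodes at one end (D_7). One simple-root ordering that puts it in standard form is (alpha_1, alpha_4, alpha_7, alpha_5, alpha_2, alpha_6, alpha_3). So the algebra is type D_7, i.e. so(14).

D_7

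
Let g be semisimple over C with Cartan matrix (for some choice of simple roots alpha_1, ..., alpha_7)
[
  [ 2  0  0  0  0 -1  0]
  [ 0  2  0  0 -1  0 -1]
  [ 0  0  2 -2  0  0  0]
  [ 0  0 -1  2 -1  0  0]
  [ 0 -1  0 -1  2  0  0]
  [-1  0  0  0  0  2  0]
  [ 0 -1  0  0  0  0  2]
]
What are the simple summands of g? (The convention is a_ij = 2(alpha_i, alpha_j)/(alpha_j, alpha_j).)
The diagram associated to this matrix has two connected components: the simple roots {alpha_1, alpha_6} form a chain of 2 nodes with single edges (A_2), and {alpha_2, alpha_3, alpha_4, alpha_5, alpha_7} form a chain of 5 nodes with a double edge at one end; the terminal node there is the unique long simple root (C_5). A semisimple Lie algebra decomposes uniquely as the direct sum of simple ideals, one per connected component of its Dynkin diagram, so g ≅ A_2 ⊕ C_5 (dimension 8 + 55 = 63).

A_2 + C_5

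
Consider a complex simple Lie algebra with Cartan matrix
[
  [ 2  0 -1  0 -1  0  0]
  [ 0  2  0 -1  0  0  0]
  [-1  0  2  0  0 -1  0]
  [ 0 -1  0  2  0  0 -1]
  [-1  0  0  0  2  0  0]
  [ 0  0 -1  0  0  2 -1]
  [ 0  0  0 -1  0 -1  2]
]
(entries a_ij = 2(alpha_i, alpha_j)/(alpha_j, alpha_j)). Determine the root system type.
The matrix has rank 7 with 2's on the diagonal. Reading the off-diagonal entries as Dynkin edges (a single edge where a_ij = a_ji = -1; a double or triple edge where a_ij * a_ji = 2 or 3), the diagram is a chain of 7 nodes with single edges (A_7). One simple-root ordering that puts it in standard form is (alpha_2, alpha_4, alpha_7, alpha_6, alpha_3, alpha_1, alpha_5). So the algebra is type A_7, i.e. sl(8).

A_7 (sl(8))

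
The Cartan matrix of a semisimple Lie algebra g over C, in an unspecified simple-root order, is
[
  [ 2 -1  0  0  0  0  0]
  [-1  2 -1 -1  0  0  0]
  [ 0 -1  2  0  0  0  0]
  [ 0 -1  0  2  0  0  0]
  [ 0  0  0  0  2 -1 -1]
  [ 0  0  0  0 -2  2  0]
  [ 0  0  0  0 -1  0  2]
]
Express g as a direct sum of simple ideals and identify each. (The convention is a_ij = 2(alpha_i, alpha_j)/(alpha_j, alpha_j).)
C3 ⊕ D4

The diagram associated to this matrix has two connected components: the simple roots {alpha_5, alpha_6, alpha_7} form a chain of 3 nodes with a double edge at one end; the terminal node there is the unique long simple root (C_3), and {alpha_1, alpha_2, alpha_3, alpha_4} form a chain of 2 nodes with a fork of two nodes at one end (D_4). A semisimple Lie algebra decomposes uniquely as the direct sum of simple ideals, one per connected component of its Dynkin diagram, so g ≅ C_3 ⊕ D_4 (dimension 21 + 28 = 49).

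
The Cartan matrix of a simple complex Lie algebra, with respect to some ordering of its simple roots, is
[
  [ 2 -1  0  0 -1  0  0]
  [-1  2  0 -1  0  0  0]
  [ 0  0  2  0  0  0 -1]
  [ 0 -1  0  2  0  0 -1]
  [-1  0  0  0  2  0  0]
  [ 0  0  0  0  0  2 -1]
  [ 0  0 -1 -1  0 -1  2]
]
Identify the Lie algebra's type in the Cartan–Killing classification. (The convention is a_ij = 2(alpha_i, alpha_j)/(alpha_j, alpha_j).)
The matrix has rank 7 with 2's on the diagonal. Reading the off-diagonal entries as Dynkin edges (a single edge where a_ij = a_ji = -1; a double or triple edge where a_ij * a_ji = 2 or 3), the diagram is a chain of 5 nodes with a fork of two nodes at one end (D_7). One simple-root ordering that puts it in standard form is (alpha_5, alpha_1, alpha_2, alpha_4, alpha_7, alpha_6, alpha_3). So the algebra is type D_7, i.e. so(14).

D7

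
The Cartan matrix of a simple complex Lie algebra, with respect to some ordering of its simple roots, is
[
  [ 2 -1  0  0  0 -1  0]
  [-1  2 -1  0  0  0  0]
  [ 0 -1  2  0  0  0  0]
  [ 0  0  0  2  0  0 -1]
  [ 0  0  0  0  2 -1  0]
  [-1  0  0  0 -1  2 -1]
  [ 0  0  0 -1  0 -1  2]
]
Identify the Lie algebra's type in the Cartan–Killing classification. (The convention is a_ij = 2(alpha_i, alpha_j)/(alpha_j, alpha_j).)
E_7

The matrix has rank 7 with 2's on the diagonal. Reading the off-diagonal entries as Dynkin edges (a single edge where a_ij = a_ji = -1; a double or triple edge where a_ij * a_ji = 2 or 3), the diagram is a chain of 6 nodes with one extra node attached to the third node from one end (E_7). One simple-root ordering that puts it in standard form is (alpha_4, alpha_5, alpha_7, alpha_6, alpha_1, alpha_2, alpha_3). So the algebra is type E_7.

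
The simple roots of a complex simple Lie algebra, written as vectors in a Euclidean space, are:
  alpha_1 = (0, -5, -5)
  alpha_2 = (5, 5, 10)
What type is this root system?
Compute the Cartan integers a_ij = 2(alpha_i, alpha_j)/(alpha_j, alpha_j); the resulting 2x2 Cartan matrix is
[[2, -1], [-3, 2]].
The roots have two lengths (squared-length ratio 3:1); the short ones are alpha_{1}. The associated Dynkin diagram is two nodes joined by a triple edge (G_2), so the type is G_2.

type G_2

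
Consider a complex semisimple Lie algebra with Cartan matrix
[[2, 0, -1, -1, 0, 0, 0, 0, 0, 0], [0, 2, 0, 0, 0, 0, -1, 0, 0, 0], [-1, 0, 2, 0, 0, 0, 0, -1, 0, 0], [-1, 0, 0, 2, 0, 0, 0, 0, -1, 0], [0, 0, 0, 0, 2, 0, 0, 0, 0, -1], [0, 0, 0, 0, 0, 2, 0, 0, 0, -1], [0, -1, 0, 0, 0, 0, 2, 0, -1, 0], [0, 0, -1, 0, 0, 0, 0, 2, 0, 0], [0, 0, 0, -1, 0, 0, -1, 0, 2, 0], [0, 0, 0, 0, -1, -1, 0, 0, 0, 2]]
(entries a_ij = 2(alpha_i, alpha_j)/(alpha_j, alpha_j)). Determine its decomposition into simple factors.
The diagram associated to this matrix has two connected components: the simple roots {alpha_5, alpha_6, alpha_10} form a chain of 3 nodes with single edges (A_3), and {alpha_1, alpha_2, alpha_3, alpha_4, alpha_7, alpha_8, alpha_9} form a chain of 7 nodes with single edges (A_7). A semisimple Lie algebra decomposes uniquely as the direct sum of simple ideals, one per connected component of its Dynkin diagram, so g ≅ A_3 ⊕ A_7 (dimension 15 + 63 = 78).

A_3 + A_7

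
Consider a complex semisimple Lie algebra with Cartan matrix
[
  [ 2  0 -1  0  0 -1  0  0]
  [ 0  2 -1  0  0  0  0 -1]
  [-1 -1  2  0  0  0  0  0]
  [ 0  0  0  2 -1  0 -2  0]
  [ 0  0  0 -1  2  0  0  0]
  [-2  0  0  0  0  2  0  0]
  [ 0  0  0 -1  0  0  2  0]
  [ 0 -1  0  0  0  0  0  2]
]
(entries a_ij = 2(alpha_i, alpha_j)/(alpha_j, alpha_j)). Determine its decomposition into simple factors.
The diagram associated to this matrix has two connected components: the simple roots {alpha_4, alpha_5, alpha_7} form a chain of 3 nodes with a double edge at one end; the terminal node there is the unique short simple root (B_3), and {alpha_1, alpha_2, alpha_3, alpha_6, alpha_8} form a chain of 5 nodes with a double edge at one end; the terminal node there is the unique long simple root (C_5). A semisimple Lie algebra decomposes uniquely as the direct sum of simple ideals, one per connected component of its Dynkin diagram, so g ≅ B_3 ⊕ C_5 (dimension 21 + 55 = 76).

B_3 ⊕ C_5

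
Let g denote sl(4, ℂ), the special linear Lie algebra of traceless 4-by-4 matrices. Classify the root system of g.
A3

This is sl(4), which has dimension 4^2 - 1 = 15 and rank 4 - 1 = 3 (a Cartan subalgebra is the diagonal traceless matrices). In the classification of classical Lie algebras, the special linear algebra sl(n+1) has type A_n; here n = 3, so the Dynkin diagram is a chain of 3 nodes with single edges (A_3). Hence the type is A_3.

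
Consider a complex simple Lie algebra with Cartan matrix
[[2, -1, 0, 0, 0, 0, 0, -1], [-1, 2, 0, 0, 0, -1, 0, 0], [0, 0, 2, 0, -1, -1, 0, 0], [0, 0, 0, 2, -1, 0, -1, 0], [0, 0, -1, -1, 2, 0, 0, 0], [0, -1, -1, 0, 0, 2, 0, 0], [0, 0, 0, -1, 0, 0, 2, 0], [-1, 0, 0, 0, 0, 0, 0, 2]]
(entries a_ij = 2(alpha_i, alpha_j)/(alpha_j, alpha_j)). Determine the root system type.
The matrix has rank 8 with 2's on the diagonal. Reading the off-diagonal entries as Dynkin edges (a single edge where a_ij = a_ji = -1; a double or triple edge where a_ij * a_ji = 2 or 3), the diagram is a chain of 8 nodes with single edges (A_8). One simple-root ordering that puts it in standard form is (alpha_7, alpha_4, alpha_5, alpha_3, alpha_6, alpha_2, alpha_1, alpha_8). So the algebra is type A_8, i.e. sl(9).

type A_8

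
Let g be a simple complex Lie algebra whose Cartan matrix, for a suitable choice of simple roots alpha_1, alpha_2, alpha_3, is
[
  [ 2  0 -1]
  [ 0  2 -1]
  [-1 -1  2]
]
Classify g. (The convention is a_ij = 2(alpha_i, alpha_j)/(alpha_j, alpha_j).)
A_3 (sl(4))

The matrix has rank 3 with 2's on the diagonal. Reading the off-diagonal entries as Dynkin edges (a single edge where a_ij = a_ji = -1; a double or triple edge where a_ij * a_ji = 2 or 3), the diagram is a chain of 3 nodes with single edges (A_3). One simple-root ordering that puts it in standard form is (alpha_2, alpha_3, alpha_1). So the algebra is type A_3, i.e. sl(4).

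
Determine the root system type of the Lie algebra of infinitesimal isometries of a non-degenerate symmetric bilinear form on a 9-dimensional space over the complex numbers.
This is so(9) with 9 odd, which has dimension 9(9-1)/2 = 36 and rank (9-1)/2 = 4. In the classification of classical Lie algebras, the orthogonal algebra so(2n+1) in an odd number of variables has type B_n; here n = 4, so the Dynkin diagram is a chain of 4 nodes with a double edge at one end; the terminal node there is the unique short simple root (B_4). Hence the type is B_4.

B4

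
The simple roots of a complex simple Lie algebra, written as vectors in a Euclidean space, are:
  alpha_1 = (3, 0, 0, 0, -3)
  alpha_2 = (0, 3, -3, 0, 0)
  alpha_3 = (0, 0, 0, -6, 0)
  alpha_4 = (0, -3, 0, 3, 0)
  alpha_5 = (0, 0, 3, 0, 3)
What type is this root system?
C5

Compute the Cartan integers a_ij = 2(alpha_i, alpha_j)/(alpha_j, alpha_j); the resulting 5x5 Cartan matrix is
[[2, 0, 0, 0, -1], [0, 2, 0, -1, -1], [0, 0, 2, -2, 0], [0, -1, -1, 2, 0], [-1, -1, 0, 0, 2]].
The roots have two lengths (squared-length ratio 2:1); the short ones are alpha_{1,2,4,5}. The associated Dynkin diagram is a chain of 5 nodes with a double edge at one end; the terminal node there is the unique long simple root (C_5), so the type is C_5 (the algebra sp(10)).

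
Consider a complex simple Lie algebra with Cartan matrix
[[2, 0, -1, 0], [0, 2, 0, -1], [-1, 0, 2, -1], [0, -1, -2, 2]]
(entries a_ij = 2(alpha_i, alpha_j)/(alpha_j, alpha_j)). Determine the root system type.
F4

The matrix has rank 4 with 2's on the diagonal. Reading the off-diagonal entries as Dynkin edges (a single edge where a_ij = a_ji = -1; a double or triple edge where a_ij * a_ji = 2 or 3), the diagram is a chain of 4 nodes with a double edge between the middle two (F_4). One simple-root ordering that puts it in standard form is (alpha_2, alpha_4, alpha_3, alpha_1). So the algebra is type F_4.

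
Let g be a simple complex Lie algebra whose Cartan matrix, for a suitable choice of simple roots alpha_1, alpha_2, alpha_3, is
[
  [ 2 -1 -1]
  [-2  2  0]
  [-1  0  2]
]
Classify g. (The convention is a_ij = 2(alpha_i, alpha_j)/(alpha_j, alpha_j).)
The matrix has rank 3 with 2's on the diagonal. Reading the off-diagonal entries as Dynkin edges (a single edge where a_ij = a_ji = -1; a double or triple edge where a_ij * a_ji = 2 or 3), the diagram is a chain of 3 nodes with a double edge at one end; the terminal node there is the unique long simple root (C_3). One simple-root ordering that puts it in standard form is (alpha_3, alpha_1, alpha_2). So the algebra is type C_3, i.e. sp(6).

C_3 (sp(6))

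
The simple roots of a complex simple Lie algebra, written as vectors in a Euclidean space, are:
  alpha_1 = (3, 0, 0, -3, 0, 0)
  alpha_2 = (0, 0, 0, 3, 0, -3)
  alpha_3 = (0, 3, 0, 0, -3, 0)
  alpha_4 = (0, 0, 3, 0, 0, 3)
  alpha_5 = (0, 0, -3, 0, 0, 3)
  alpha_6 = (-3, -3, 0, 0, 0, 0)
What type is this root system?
type D_6

Compute the Cartan integers a_ij = 2(alpha_i, alpha_j)/(alpha_j, alpha_j); the resulting 6x6 Cartan matrix is
[[2, -1, 0, 0, 0, -1], [-1, 2, 0, -1, -1, 0], [0, 0, 2, 0, 0, -1], [0, -1, 0, 2, 0, 0], [0, -1, 0, 0, 2, 0], [-1, 0, -1, 0, 0, 2]].
All simple roots have the same length, so the diagram is simply laced. The associated Dynkin diagram is a chain of 4 nodes with a fork of two nodes at one end (D_6), so the type is D_6 (the algebra so(12)).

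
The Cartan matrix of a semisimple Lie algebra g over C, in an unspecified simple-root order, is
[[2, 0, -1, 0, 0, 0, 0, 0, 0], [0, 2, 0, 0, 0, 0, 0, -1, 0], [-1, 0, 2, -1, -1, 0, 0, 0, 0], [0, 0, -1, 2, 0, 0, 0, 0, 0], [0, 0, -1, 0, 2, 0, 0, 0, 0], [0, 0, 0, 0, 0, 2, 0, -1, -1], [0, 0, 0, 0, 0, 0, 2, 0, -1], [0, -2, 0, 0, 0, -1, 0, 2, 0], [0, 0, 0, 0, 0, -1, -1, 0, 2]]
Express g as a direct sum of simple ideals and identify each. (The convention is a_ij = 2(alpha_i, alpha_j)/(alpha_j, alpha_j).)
The diagram associated to this matrix has two connected components: the simple roots {alpha_2, alpha_6, alpha_7, alpha_8, alpha_9} form a chain of 5 nodes with a double edge at one end; the terminal node there is the unique short simple root (B_5), and {alpha_1, alpha_3, alpha_4, alpha_5} form a chain of 2 nodes with a fork of two nodes at one end (D_4). A semisimple Lie algebra decomposes uniquely as the direct sum of simple ideals, one per connected component of its Dynkin diagram, so g ≅ B_5 ⊕ D_4 (dimension 55 + 28 = 83).

B5 + D4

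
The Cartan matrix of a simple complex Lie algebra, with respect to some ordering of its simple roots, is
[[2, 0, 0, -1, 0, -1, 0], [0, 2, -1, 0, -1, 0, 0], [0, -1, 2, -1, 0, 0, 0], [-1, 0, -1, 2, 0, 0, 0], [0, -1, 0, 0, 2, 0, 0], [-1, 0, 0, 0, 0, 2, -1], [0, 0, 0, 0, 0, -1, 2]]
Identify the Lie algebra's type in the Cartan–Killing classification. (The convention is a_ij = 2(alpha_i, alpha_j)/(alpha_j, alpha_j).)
The matrix has rank 7 with 2's on the diagonal. Reading the off-diagonal entries as Dynkin edges (a single edge where a_ij = a_ji = -1; a double or triple edge where a_ij * a_ji = 2 or 3), the diagram is a chain of 7 nodes with single edges (A_7). One simple-root ordering that puts it in standard form is (alpha_5, alpha_2, alpha_3, alpha_4, alpha_1, alpha_6, alpha_7). So the algebra is type A_7, i.e. sl(8).

type A_7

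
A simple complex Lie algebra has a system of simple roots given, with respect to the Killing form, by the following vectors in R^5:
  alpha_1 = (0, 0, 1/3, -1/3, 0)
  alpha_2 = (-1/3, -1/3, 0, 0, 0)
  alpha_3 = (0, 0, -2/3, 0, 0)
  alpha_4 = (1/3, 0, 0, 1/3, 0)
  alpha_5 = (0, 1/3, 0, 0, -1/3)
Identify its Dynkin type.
C5

Compute the Cartan integers a_ij = 2(alpha_i, alpha_j)/(alpha_j, alpha_j); the resulting 5x5 Cartan matrix is
[[2, 0, -1, -1, 0], [0, 2, 0, -1, -1], [-2, 0, 2, 0, 0], [-1, -1, 0, 2, 0], [0, -1, 0, 0, 2]].
The roots have two lengths (squared-length ratio 2:1); the short ones are alpha_{1,2,4,5}. The associated Dynkin diagram is a chain of 5 nodes with a double edge at one end; the terminal node there is the unique long simple root (C_5), so the type is C_5 (the algebra sp(10)).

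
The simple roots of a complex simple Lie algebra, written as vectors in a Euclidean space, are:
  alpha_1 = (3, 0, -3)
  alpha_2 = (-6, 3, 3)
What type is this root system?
G2

Compute the Cartan integers a_ij = 2(alpha_i, alpha_j)/(alpha_j, alpha_j); the resulting 2x2 Cartan matrix is
[[2, -1], [-3, 2]].
The roots have two lengths (squared-length ratio 3:1); the short ones are alpha_{1}. The associated Dynkin diagram is two nodes joined by a triple edge (G_2), so the type is G_2.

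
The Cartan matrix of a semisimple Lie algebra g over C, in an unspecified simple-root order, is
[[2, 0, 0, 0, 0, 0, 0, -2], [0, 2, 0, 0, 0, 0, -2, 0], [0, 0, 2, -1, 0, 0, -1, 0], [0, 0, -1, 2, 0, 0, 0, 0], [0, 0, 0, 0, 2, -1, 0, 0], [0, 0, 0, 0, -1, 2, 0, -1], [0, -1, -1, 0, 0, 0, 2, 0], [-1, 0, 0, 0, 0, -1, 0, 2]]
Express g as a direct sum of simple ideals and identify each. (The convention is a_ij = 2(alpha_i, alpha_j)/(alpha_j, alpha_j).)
The diagram associated to this matrix has two connected components: the simple roots {alpha_1, alpha_5, alpha_6, alpha_8} form a chain of 4 nodes with a double edge at one end; the terminal node there is the unique long simple root (C_4), and {alpha_2, alpha_3, alpha_4, alpha_7} form a chain of 4 nodes with a double edge at one end; the terminal node there is the unique long simple root (C_4). A semisimple Lie algebra decomposes uniquely as the direct sum of simple ideals, one per connected component of its Dynkin diagram, so g ≅ C_4 ⊕ C_4 (dimension 36 + 36 = 72).

C4 ⊕ C4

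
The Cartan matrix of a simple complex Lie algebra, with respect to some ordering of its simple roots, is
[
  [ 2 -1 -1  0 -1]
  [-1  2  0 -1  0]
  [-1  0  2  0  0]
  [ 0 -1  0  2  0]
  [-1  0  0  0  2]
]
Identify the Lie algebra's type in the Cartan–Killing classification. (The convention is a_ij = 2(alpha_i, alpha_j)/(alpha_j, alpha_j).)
type D_5

The matrix has rank 5 with 2's on the diagonal. Reading the off-diagonal entries as Dynkin edges (a single edge where a_ij = a_ji = -1; a double or triple edge where a_ij * a_ji = 2 or 3), the diagram is a chain of 3 nodes with a fork of two nodes at one end (D_5). One simple-root ordering that puts it in standard form is (alpha_4, alpha_2, alpha_1, alpha_5, alpha_3). So the algebra is type D_5, i.e. so(10).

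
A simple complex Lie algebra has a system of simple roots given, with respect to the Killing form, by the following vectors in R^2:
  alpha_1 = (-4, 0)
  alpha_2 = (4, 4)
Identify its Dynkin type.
B_2 (so(5))

Compute the Cartan integers a_ij = 2(alpha_i, alpha_j)/(alpha_j, alpha_j); the resulting 2x2 Cartan matrix is
[[2, -1], [-2, 2]].
The roots have two lengths (squared-length ratio 2:1); the short ones are alpha_{1}. The associated Dynkin diagram is a chain of 2 nodes with a double edge at one end; the terminal node there is the unique short simple root (B_2), so the type is B_2 (the algebra so(5)).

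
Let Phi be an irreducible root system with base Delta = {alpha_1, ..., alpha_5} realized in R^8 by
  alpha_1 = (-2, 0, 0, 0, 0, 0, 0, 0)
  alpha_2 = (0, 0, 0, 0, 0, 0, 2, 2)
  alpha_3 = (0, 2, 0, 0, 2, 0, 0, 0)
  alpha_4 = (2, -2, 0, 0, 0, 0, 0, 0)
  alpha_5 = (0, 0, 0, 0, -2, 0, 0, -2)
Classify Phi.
Compute the Cartan integers a_ij = 2(alpha_i, alpha_j)/(alpha_j, alpha_j); the resulting 5x5 Cartan matrix is
[[2, 0, 0, -1, 0], [0, 2, 0, 0, -1], [0, 0, 2, -1, -1], [-2, 0, -1, 2, 0], [0, -1, -1, 0, 2]].
The roots have two lengths (squared-length ratio 2:1); the short ones are alpha_{1}. The associated Dynkin diagram is a chain of 5 nodes with a double edge at one end; the terminal node there is the unique short simple root (B_5), so the type is B_5 (the algebra so(11)).

type B_5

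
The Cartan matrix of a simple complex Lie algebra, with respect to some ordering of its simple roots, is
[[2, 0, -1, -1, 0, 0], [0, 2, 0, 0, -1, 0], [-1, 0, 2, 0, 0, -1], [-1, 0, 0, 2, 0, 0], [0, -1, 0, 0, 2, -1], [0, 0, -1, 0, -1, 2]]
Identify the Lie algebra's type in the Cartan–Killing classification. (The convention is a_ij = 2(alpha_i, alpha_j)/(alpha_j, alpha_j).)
A_6 (sl(7))

The matrix has rank 6 with 2's on the diagonal. Reading the off-diagonal entries as Dynkin edges (a single edge where a_ij = a_ji = -1; a double or triple edge where a_ij * a_ji = 2 or 3), the diagram is a chain of 6 nodes with single edges (A_6). One simple-root ordering that puts it in standard form is (alpha_2, alpha_5, alpha_6, alpha_3, alpha_1, alpha_4). So the algebra is type A_6, i.e. sl(7).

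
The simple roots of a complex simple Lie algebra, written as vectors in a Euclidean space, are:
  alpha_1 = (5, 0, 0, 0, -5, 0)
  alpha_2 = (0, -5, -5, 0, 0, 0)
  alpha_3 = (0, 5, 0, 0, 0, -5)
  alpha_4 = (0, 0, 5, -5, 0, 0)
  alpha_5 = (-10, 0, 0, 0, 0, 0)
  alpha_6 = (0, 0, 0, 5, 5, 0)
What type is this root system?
C_6 (sp(12))

Compute the Cartan integers a_ij = 2(alpha_i, alpha_j)/(alpha_j, alpha_j); the resulting 6x6 Cartan matrix is
[[2, 0, 0, 0, -1, -1], [0, 2, -1, -1, 0, 0], [0, -1, 2, 0, 0, 0], [0, -1, 0, 2, 0, -1], [-2, 0, 0, 0, 2, 0], [-1, 0, 0, -1, 0, 2]].
The roots have two lengths (squared-length ratio 2:1); the short ones are alpha_{1,2,3,4,6}. The associated Dynkin diagram is a chain of 6 nodes with a double edge at one end; the terminal node there is the unique long simple root (C_6), so the type is C_6 (the algebra sp(12)).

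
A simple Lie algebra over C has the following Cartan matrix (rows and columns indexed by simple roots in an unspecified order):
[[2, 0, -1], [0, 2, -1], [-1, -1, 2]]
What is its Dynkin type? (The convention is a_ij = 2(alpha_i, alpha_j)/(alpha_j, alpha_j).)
The matrix has rank 3 with 2's on the diagonal. Reading the off-diagonal entries as Dynkin edges (a single edge where a_ij = a_ji = -1; a double or triple edge where a_ij * a_ji = 2 or 3), the diagram is a chain of 3 nodes with single edges (A_3). One simple-root ordering that puts it in standard form is (alpha_1, alpha_3, alpha_2). So the algebra is type A_3, i.e. sl(4).

type A_3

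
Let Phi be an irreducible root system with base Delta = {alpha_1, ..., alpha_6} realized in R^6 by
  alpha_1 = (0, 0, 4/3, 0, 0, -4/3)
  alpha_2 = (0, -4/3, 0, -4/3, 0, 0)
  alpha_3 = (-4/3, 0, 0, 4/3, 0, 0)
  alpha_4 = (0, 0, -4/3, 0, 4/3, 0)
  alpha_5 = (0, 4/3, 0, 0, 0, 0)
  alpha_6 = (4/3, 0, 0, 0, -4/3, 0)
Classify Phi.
B_6 (so(13))

Compute the Cartan integers a_ij = 2(alpha_i, alpha_j)/(alpha_j, alpha_j); the resulting 6x6 Cartan matrix is
[[2, 0, 0, -1, 0, 0], [0, 2, -1, 0, -2, 0], [0, -1, 2, 0, 0, -1], [-1, 0, 0, 2, 0, -1], [0, -1, 0, 0, 2, 0], [0, 0, -1, -1, 0, 2]].
The roots have two lengths (squared-length ratio 2:1); the short ones are alpha_{5}. The associated Dynkin diagram is a chain of 6 nodes with a double edge at one end; the terminal node there is the unique short simple root (B_6), so the type is B_6 (the algebra so(13)).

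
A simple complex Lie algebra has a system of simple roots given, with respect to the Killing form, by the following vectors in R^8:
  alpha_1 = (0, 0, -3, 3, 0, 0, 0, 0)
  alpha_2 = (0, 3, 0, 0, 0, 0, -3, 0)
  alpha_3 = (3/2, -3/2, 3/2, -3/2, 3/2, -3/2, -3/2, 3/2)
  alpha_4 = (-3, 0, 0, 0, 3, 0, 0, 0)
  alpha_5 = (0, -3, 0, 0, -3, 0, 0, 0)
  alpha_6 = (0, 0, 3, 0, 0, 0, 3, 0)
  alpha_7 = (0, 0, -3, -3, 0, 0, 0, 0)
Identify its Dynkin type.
Compute the Cartan integers a_ij = 2(alpha_i, alpha_j)/(alpha_j, alpha_j); the resulting 7x7 Cartan matrix is
[[2, 0, -1, 0, 0, -1, 0], [0, 2, 0, 0, -1, -1, 0], [-1, 0, 2, 0, 0, 0, 0], [0, 0, 0, 2, -1, 0, 0], [0, -1, 0, -1, 2, 0, 0], [-1, -1, 0, 0, 0, 2, -1], [0, 0, 0, 0, 0, -1, 2]].
All simple roots have the same length, so the diagram is simply laced. The associated Dynkin diagram is a chain of 6 nodes with one extra node attached to the third node from one end (E_7), so the type is E_7.

type E_7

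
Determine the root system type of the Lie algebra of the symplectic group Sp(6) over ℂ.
C_3 (sp(6))

This is sp(6), which has dimension 6(6+1)/2 = 21 and rank 6/2 = 3. In the classification of classical Lie algebras, the symplectic algebra sp(2n) has type C_n; here n = 3, so the Dynkin diagram is a chain of 3 nodes with a double edge at one end; the terminal node there is the unique long simple root (C_3). Hence the type is C_3.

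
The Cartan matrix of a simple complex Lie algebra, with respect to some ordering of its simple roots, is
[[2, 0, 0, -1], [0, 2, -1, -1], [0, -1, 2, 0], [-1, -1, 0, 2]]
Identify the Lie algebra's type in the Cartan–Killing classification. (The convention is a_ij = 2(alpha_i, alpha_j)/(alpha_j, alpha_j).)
A_4

The matrix has rank 4 with 2's on the diagonal. Reading the off-diagonal entries as Dynkin edges (a single edge where a_ij = a_ji = -1; a double or triple edge where a_ij * a_ji = 2 or 3), the diagram is a chain of 4 nodes with single edges (A_4). One simple-root ordering that puts it in standard form is (alpha_3, alpha_2, alpha_4, alpha_1). So the algebra is type A_4, i.e. sl(5).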